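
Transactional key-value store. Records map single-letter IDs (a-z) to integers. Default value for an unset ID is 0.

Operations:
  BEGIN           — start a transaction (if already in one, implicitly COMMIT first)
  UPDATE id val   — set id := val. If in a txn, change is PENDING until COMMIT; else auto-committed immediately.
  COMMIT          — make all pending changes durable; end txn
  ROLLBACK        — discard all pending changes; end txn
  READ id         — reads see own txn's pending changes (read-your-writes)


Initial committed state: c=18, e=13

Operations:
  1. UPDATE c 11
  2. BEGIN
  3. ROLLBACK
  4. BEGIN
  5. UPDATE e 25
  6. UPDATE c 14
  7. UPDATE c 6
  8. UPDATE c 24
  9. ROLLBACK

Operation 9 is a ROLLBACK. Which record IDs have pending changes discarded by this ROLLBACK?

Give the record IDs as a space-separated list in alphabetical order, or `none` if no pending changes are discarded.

Initial committed: {c=18, e=13}
Op 1: UPDATE c=11 (auto-commit; committed c=11)
Op 2: BEGIN: in_txn=True, pending={}
Op 3: ROLLBACK: discarded pending []; in_txn=False
Op 4: BEGIN: in_txn=True, pending={}
Op 5: UPDATE e=25 (pending; pending now {e=25})
Op 6: UPDATE c=14 (pending; pending now {c=14, e=25})
Op 7: UPDATE c=6 (pending; pending now {c=6, e=25})
Op 8: UPDATE c=24 (pending; pending now {c=24, e=25})
Op 9: ROLLBACK: discarded pending ['c', 'e']; in_txn=False
ROLLBACK at op 9 discards: ['c', 'e']

Answer: c e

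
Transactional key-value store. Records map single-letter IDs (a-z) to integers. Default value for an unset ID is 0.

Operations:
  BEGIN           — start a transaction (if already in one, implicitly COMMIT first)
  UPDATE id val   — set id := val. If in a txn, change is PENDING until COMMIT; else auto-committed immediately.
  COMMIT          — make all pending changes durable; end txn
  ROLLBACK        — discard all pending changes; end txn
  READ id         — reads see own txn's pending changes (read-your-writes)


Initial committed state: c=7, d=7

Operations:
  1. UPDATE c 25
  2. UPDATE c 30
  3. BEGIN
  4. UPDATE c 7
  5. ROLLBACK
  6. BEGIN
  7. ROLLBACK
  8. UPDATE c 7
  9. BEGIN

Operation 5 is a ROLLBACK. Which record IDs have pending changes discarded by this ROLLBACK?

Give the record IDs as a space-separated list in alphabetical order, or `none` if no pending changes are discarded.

Initial committed: {c=7, d=7}
Op 1: UPDATE c=25 (auto-commit; committed c=25)
Op 2: UPDATE c=30 (auto-commit; committed c=30)
Op 3: BEGIN: in_txn=True, pending={}
Op 4: UPDATE c=7 (pending; pending now {c=7})
Op 5: ROLLBACK: discarded pending ['c']; in_txn=False
Op 6: BEGIN: in_txn=True, pending={}
Op 7: ROLLBACK: discarded pending []; in_txn=False
Op 8: UPDATE c=7 (auto-commit; committed c=7)
Op 9: BEGIN: in_txn=True, pending={}
ROLLBACK at op 5 discards: ['c']

Answer: c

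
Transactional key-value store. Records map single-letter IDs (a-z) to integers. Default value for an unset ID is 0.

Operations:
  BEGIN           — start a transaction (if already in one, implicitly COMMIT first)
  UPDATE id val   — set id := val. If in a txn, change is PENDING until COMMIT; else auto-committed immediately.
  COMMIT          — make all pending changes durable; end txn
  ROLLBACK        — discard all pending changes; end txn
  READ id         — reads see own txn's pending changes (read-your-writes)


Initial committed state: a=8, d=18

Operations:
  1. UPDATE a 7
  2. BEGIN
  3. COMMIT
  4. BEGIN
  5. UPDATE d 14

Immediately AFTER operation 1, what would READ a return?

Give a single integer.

Initial committed: {a=8, d=18}
Op 1: UPDATE a=7 (auto-commit; committed a=7)
After op 1: visible(a) = 7 (pending={}, committed={a=7, d=18})

Answer: 7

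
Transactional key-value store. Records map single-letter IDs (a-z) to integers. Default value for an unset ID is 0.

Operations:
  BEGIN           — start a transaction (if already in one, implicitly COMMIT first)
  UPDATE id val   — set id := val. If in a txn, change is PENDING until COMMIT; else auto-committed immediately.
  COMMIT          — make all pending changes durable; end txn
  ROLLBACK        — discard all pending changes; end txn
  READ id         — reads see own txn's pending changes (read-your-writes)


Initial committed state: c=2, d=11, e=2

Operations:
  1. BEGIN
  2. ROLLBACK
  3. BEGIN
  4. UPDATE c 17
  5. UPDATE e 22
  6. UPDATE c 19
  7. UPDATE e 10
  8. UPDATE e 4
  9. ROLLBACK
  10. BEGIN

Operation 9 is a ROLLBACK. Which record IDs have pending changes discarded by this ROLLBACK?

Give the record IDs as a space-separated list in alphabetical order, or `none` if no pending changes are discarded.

Answer: c e

Derivation:
Initial committed: {c=2, d=11, e=2}
Op 1: BEGIN: in_txn=True, pending={}
Op 2: ROLLBACK: discarded pending []; in_txn=False
Op 3: BEGIN: in_txn=True, pending={}
Op 4: UPDATE c=17 (pending; pending now {c=17})
Op 5: UPDATE e=22 (pending; pending now {c=17, e=22})
Op 6: UPDATE c=19 (pending; pending now {c=19, e=22})
Op 7: UPDATE e=10 (pending; pending now {c=19, e=10})
Op 8: UPDATE e=4 (pending; pending now {c=19, e=4})
Op 9: ROLLBACK: discarded pending ['c', 'e']; in_txn=False
Op 10: BEGIN: in_txn=True, pending={}
ROLLBACK at op 9 discards: ['c', 'e']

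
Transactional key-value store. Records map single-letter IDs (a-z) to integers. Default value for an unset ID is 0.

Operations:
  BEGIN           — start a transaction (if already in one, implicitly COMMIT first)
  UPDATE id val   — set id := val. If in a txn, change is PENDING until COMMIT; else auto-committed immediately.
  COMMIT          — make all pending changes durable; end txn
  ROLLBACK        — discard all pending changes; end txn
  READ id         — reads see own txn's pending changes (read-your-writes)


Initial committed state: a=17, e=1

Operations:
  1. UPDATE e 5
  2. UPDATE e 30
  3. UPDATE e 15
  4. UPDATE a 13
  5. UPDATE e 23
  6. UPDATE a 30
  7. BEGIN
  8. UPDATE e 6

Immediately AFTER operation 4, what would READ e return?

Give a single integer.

Answer: 15

Derivation:
Initial committed: {a=17, e=1}
Op 1: UPDATE e=5 (auto-commit; committed e=5)
Op 2: UPDATE e=30 (auto-commit; committed e=30)
Op 3: UPDATE e=15 (auto-commit; committed e=15)
Op 4: UPDATE a=13 (auto-commit; committed a=13)
After op 4: visible(e) = 15 (pending={}, committed={a=13, e=15})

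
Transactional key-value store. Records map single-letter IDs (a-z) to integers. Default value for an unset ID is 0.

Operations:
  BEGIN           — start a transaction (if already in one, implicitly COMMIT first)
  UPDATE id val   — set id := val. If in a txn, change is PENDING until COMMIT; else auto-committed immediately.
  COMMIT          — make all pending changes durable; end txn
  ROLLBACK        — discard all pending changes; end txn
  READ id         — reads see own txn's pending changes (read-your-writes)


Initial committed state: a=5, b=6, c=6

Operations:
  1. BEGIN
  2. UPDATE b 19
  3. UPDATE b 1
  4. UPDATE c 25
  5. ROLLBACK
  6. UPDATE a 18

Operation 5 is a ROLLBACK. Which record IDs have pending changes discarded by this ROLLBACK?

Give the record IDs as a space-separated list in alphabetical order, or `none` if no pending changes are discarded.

Answer: b c

Derivation:
Initial committed: {a=5, b=6, c=6}
Op 1: BEGIN: in_txn=True, pending={}
Op 2: UPDATE b=19 (pending; pending now {b=19})
Op 3: UPDATE b=1 (pending; pending now {b=1})
Op 4: UPDATE c=25 (pending; pending now {b=1, c=25})
Op 5: ROLLBACK: discarded pending ['b', 'c']; in_txn=False
Op 6: UPDATE a=18 (auto-commit; committed a=18)
ROLLBACK at op 5 discards: ['b', 'c']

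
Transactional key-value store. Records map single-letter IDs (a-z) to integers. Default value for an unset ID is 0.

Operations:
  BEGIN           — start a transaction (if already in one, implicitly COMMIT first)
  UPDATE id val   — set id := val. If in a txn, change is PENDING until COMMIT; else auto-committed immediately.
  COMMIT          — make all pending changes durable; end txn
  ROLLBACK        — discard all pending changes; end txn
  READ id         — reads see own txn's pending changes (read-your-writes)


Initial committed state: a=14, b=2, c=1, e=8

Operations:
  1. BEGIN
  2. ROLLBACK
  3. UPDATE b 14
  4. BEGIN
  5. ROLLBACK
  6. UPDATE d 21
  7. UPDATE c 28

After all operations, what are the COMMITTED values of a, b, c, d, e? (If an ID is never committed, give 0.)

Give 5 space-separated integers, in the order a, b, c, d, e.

Initial committed: {a=14, b=2, c=1, e=8}
Op 1: BEGIN: in_txn=True, pending={}
Op 2: ROLLBACK: discarded pending []; in_txn=False
Op 3: UPDATE b=14 (auto-commit; committed b=14)
Op 4: BEGIN: in_txn=True, pending={}
Op 5: ROLLBACK: discarded pending []; in_txn=False
Op 6: UPDATE d=21 (auto-commit; committed d=21)
Op 7: UPDATE c=28 (auto-commit; committed c=28)
Final committed: {a=14, b=14, c=28, d=21, e=8}

Answer: 14 14 28 21 8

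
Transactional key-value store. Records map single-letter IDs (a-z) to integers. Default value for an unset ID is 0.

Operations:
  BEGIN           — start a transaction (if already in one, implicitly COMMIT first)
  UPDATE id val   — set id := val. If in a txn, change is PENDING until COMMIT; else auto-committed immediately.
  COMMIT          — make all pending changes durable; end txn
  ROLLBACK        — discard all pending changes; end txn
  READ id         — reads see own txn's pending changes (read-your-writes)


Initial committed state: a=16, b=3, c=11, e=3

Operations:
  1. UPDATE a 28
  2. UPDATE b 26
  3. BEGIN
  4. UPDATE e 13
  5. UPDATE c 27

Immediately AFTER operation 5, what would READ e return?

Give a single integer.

Initial committed: {a=16, b=3, c=11, e=3}
Op 1: UPDATE a=28 (auto-commit; committed a=28)
Op 2: UPDATE b=26 (auto-commit; committed b=26)
Op 3: BEGIN: in_txn=True, pending={}
Op 4: UPDATE e=13 (pending; pending now {e=13})
Op 5: UPDATE c=27 (pending; pending now {c=27, e=13})
After op 5: visible(e) = 13 (pending={c=27, e=13}, committed={a=28, b=26, c=11, e=3})

Answer: 13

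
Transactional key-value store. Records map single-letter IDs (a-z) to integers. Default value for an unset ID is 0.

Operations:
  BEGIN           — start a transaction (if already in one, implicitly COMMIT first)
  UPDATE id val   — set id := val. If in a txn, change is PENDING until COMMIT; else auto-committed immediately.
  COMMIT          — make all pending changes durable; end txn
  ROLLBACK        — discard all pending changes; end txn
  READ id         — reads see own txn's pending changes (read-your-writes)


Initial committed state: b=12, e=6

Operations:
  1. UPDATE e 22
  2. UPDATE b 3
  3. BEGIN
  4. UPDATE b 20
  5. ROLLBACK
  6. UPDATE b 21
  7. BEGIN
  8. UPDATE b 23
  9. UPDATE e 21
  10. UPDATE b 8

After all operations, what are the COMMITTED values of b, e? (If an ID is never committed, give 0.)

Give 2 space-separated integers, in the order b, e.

Initial committed: {b=12, e=6}
Op 1: UPDATE e=22 (auto-commit; committed e=22)
Op 2: UPDATE b=3 (auto-commit; committed b=3)
Op 3: BEGIN: in_txn=True, pending={}
Op 4: UPDATE b=20 (pending; pending now {b=20})
Op 5: ROLLBACK: discarded pending ['b']; in_txn=False
Op 6: UPDATE b=21 (auto-commit; committed b=21)
Op 7: BEGIN: in_txn=True, pending={}
Op 8: UPDATE b=23 (pending; pending now {b=23})
Op 9: UPDATE e=21 (pending; pending now {b=23, e=21})
Op 10: UPDATE b=8 (pending; pending now {b=8, e=21})
Final committed: {b=21, e=22}

Answer: 21 22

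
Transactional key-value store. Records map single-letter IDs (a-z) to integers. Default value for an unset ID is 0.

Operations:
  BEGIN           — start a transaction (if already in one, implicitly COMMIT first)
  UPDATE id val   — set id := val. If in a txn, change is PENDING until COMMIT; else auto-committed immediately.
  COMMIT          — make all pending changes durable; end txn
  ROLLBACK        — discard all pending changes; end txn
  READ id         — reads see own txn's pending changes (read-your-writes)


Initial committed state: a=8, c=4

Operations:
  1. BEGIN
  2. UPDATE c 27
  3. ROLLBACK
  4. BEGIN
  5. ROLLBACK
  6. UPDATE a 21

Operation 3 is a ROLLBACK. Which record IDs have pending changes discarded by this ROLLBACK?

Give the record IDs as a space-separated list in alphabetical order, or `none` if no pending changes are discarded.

Initial committed: {a=8, c=4}
Op 1: BEGIN: in_txn=True, pending={}
Op 2: UPDATE c=27 (pending; pending now {c=27})
Op 3: ROLLBACK: discarded pending ['c']; in_txn=False
Op 4: BEGIN: in_txn=True, pending={}
Op 5: ROLLBACK: discarded pending []; in_txn=False
Op 6: UPDATE a=21 (auto-commit; committed a=21)
ROLLBACK at op 3 discards: ['c']

Answer: c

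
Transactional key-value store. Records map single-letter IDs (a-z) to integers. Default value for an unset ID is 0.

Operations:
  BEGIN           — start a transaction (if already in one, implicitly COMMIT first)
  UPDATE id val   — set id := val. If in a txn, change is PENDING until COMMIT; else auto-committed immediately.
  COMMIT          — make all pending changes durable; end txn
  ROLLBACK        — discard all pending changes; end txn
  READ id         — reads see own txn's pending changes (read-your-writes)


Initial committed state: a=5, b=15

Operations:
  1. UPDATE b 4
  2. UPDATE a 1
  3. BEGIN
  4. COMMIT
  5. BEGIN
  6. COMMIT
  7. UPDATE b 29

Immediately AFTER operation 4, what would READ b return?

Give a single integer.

Answer: 4

Derivation:
Initial committed: {a=5, b=15}
Op 1: UPDATE b=4 (auto-commit; committed b=4)
Op 2: UPDATE a=1 (auto-commit; committed a=1)
Op 3: BEGIN: in_txn=True, pending={}
Op 4: COMMIT: merged [] into committed; committed now {a=1, b=4}
After op 4: visible(b) = 4 (pending={}, committed={a=1, b=4})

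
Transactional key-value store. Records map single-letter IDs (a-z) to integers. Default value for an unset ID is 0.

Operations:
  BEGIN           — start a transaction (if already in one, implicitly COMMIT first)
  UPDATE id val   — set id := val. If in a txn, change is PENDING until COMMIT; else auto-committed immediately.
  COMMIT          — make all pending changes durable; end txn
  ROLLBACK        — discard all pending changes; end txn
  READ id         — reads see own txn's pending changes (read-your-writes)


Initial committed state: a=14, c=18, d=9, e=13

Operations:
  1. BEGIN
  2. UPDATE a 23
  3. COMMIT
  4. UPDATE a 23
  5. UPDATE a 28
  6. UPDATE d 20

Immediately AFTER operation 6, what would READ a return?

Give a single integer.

Answer: 28

Derivation:
Initial committed: {a=14, c=18, d=9, e=13}
Op 1: BEGIN: in_txn=True, pending={}
Op 2: UPDATE a=23 (pending; pending now {a=23})
Op 3: COMMIT: merged ['a'] into committed; committed now {a=23, c=18, d=9, e=13}
Op 4: UPDATE a=23 (auto-commit; committed a=23)
Op 5: UPDATE a=28 (auto-commit; committed a=28)
Op 6: UPDATE d=20 (auto-commit; committed d=20)
After op 6: visible(a) = 28 (pending={}, committed={a=28, c=18, d=20, e=13})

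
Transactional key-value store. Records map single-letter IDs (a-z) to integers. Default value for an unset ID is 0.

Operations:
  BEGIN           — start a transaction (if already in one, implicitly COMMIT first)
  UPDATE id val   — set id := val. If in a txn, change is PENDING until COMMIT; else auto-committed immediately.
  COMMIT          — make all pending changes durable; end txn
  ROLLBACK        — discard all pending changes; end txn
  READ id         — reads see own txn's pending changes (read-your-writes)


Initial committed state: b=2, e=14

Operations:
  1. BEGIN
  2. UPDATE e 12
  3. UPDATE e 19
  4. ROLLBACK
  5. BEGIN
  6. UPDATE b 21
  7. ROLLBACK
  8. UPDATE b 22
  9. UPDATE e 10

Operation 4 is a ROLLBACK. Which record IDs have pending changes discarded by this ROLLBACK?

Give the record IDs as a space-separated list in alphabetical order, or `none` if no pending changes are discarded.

Initial committed: {b=2, e=14}
Op 1: BEGIN: in_txn=True, pending={}
Op 2: UPDATE e=12 (pending; pending now {e=12})
Op 3: UPDATE e=19 (pending; pending now {e=19})
Op 4: ROLLBACK: discarded pending ['e']; in_txn=False
Op 5: BEGIN: in_txn=True, pending={}
Op 6: UPDATE b=21 (pending; pending now {b=21})
Op 7: ROLLBACK: discarded pending ['b']; in_txn=False
Op 8: UPDATE b=22 (auto-commit; committed b=22)
Op 9: UPDATE e=10 (auto-commit; committed e=10)
ROLLBACK at op 4 discards: ['e']

Answer: e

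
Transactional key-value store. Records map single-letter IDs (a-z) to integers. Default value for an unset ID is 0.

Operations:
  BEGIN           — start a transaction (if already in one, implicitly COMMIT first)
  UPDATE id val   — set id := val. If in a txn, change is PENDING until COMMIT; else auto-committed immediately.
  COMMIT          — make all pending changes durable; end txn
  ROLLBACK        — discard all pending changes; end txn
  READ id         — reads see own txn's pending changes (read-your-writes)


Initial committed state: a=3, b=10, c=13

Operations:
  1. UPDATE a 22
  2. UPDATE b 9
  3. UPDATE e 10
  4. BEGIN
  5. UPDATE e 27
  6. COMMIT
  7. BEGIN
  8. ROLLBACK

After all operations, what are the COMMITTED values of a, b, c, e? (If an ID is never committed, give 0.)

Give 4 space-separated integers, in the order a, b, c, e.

Answer: 22 9 13 27

Derivation:
Initial committed: {a=3, b=10, c=13}
Op 1: UPDATE a=22 (auto-commit; committed a=22)
Op 2: UPDATE b=9 (auto-commit; committed b=9)
Op 3: UPDATE e=10 (auto-commit; committed e=10)
Op 4: BEGIN: in_txn=True, pending={}
Op 5: UPDATE e=27 (pending; pending now {e=27})
Op 6: COMMIT: merged ['e'] into committed; committed now {a=22, b=9, c=13, e=27}
Op 7: BEGIN: in_txn=True, pending={}
Op 8: ROLLBACK: discarded pending []; in_txn=False
Final committed: {a=22, b=9, c=13, e=27}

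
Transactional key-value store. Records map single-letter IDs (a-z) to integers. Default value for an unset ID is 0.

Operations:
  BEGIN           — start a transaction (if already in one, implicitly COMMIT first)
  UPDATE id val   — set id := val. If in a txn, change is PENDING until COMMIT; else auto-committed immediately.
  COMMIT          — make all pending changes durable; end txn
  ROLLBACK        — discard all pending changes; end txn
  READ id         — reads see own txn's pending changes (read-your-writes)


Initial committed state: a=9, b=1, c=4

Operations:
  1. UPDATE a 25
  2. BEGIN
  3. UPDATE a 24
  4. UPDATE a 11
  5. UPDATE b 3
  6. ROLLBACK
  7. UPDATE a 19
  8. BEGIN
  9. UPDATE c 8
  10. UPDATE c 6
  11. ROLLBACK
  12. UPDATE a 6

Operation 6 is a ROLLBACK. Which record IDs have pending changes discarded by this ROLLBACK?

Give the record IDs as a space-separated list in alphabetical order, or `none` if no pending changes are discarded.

Answer: a b

Derivation:
Initial committed: {a=9, b=1, c=4}
Op 1: UPDATE a=25 (auto-commit; committed a=25)
Op 2: BEGIN: in_txn=True, pending={}
Op 3: UPDATE a=24 (pending; pending now {a=24})
Op 4: UPDATE a=11 (pending; pending now {a=11})
Op 5: UPDATE b=3 (pending; pending now {a=11, b=3})
Op 6: ROLLBACK: discarded pending ['a', 'b']; in_txn=False
Op 7: UPDATE a=19 (auto-commit; committed a=19)
Op 8: BEGIN: in_txn=True, pending={}
Op 9: UPDATE c=8 (pending; pending now {c=8})
Op 10: UPDATE c=6 (pending; pending now {c=6})
Op 11: ROLLBACK: discarded pending ['c']; in_txn=False
Op 12: UPDATE a=6 (auto-commit; committed a=6)
ROLLBACK at op 6 discards: ['a', 'b']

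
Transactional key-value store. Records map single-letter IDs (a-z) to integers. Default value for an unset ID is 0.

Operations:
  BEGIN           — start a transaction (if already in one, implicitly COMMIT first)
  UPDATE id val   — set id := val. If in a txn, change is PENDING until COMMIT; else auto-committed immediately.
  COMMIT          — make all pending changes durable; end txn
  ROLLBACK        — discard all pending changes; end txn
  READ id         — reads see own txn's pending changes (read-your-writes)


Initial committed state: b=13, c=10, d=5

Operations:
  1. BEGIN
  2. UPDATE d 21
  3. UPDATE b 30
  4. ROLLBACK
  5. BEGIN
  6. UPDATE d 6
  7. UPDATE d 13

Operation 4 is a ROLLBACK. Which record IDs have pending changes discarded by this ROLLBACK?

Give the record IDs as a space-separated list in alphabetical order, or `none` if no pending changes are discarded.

Initial committed: {b=13, c=10, d=5}
Op 1: BEGIN: in_txn=True, pending={}
Op 2: UPDATE d=21 (pending; pending now {d=21})
Op 3: UPDATE b=30 (pending; pending now {b=30, d=21})
Op 4: ROLLBACK: discarded pending ['b', 'd']; in_txn=False
Op 5: BEGIN: in_txn=True, pending={}
Op 6: UPDATE d=6 (pending; pending now {d=6})
Op 7: UPDATE d=13 (pending; pending now {d=13})
ROLLBACK at op 4 discards: ['b', 'd']

Answer: b d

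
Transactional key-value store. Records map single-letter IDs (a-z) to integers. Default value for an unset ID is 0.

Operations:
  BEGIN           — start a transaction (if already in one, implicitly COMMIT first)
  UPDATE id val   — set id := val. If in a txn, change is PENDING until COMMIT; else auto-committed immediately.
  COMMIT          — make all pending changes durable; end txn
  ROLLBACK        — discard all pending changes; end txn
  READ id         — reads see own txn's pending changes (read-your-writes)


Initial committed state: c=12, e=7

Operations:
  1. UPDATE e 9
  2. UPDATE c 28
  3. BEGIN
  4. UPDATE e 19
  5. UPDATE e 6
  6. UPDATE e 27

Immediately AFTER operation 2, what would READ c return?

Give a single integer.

Answer: 28

Derivation:
Initial committed: {c=12, e=7}
Op 1: UPDATE e=9 (auto-commit; committed e=9)
Op 2: UPDATE c=28 (auto-commit; committed c=28)
After op 2: visible(c) = 28 (pending={}, committed={c=28, e=9})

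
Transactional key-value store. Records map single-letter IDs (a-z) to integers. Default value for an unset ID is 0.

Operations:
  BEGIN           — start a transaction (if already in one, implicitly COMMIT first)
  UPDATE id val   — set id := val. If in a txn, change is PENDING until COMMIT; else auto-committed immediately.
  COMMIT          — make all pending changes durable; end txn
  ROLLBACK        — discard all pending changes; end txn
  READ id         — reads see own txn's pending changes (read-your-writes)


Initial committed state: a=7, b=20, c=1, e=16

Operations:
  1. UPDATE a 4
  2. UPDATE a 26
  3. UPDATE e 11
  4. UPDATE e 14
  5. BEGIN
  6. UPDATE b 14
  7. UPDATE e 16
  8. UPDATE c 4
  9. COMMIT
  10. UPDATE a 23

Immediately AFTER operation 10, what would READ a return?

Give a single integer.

Initial committed: {a=7, b=20, c=1, e=16}
Op 1: UPDATE a=4 (auto-commit; committed a=4)
Op 2: UPDATE a=26 (auto-commit; committed a=26)
Op 3: UPDATE e=11 (auto-commit; committed e=11)
Op 4: UPDATE e=14 (auto-commit; committed e=14)
Op 5: BEGIN: in_txn=True, pending={}
Op 6: UPDATE b=14 (pending; pending now {b=14})
Op 7: UPDATE e=16 (pending; pending now {b=14, e=16})
Op 8: UPDATE c=4 (pending; pending now {b=14, c=4, e=16})
Op 9: COMMIT: merged ['b', 'c', 'e'] into committed; committed now {a=26, b=14, c=4, e=16}
Op 10: UPDATE a=23 (auto-commit; committed a=23)
After op 10: visible(a) = 23 (pending={}, committed={a=23, b=14, c=4, e=16})

Answer: 23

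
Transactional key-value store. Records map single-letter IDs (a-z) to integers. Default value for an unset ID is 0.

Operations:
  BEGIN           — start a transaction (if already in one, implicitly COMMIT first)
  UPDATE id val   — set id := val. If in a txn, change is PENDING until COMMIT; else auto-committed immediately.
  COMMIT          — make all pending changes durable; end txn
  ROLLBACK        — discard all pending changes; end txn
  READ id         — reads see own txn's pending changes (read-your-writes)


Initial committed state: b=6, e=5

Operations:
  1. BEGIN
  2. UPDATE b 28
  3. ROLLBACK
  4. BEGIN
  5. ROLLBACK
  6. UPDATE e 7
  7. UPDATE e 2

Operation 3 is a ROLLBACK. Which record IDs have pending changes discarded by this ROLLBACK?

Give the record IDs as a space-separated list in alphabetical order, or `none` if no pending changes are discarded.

Initial committed: {b=6, e=5}
Op 1: BEGIN: in_txn=True, pending={}
Op 2: UPDATE b=28 (pending; pending now {b=28})
Op 3: ROLLBACK: discarded pending ['b']; in_txn=False
Op 4: BEGIN: in_txn=True, pending={}
Op 5: ROLLBACK: discarded pending []; in_txn=False
Op 6: UPDATE e=7 (auto-commit; committed e=7)
Op 7: UPDATE e=2 (auto-commit; committed e=2)
ROLLBACK at op 3 discards: ['b']

Answer: b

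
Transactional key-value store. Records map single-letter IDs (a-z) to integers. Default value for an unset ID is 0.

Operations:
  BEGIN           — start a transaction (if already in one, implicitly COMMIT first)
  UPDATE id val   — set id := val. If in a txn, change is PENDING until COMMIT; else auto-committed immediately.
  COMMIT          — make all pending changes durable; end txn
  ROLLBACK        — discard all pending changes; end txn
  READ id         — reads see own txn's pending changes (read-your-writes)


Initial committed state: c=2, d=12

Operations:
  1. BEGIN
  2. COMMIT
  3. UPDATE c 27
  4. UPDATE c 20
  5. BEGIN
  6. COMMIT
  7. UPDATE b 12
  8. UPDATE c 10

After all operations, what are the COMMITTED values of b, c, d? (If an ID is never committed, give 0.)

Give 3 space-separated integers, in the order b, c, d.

Answer: 12 10 12

Derivation:
Initial committed: {c=2, d=12}
Op 1: BEGIN: in_txn=True, pending={}
Op 2: COMMIT: merged [] into committed; committed now {c=2, d=12}
Op 3: UPDATE c=27 (auto-commit; committed c=27)
Op 4: UPDATE c=20 (auto-commit; committed c=20)
Op 5: BEGIN: in_txn=True, pending={}
Op 6: COMMIT: merged [] into committed; committed now {c=20, d=12}
Op 7: UPDATE b=12 (auto-commit; committed b=12)
Op 8: UPDATE c=10 (auto-commit; committed c=10)
Final committed: {b=12, c=10, d=12}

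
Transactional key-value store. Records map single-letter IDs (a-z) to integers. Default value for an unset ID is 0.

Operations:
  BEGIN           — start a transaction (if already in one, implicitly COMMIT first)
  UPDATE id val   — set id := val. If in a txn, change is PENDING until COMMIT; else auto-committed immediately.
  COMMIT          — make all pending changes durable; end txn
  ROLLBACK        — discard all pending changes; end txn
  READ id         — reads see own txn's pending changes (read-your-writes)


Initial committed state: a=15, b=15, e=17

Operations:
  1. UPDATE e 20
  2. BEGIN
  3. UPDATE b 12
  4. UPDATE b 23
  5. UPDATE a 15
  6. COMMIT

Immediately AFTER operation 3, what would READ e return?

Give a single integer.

Initial committed: {a=15, b=15, e=17}
Op 1: UPDATE e=20 (auto-commit; committed e=20)
Op 2: BEGIN: in_txn=True, pending={}
Op 3: UPDATE b=12 (pending; pending now {b=12})
After op 3: visible(e) = 20 (pending={b=12}, committed={a=15, b=15, e=20})

Answer: 20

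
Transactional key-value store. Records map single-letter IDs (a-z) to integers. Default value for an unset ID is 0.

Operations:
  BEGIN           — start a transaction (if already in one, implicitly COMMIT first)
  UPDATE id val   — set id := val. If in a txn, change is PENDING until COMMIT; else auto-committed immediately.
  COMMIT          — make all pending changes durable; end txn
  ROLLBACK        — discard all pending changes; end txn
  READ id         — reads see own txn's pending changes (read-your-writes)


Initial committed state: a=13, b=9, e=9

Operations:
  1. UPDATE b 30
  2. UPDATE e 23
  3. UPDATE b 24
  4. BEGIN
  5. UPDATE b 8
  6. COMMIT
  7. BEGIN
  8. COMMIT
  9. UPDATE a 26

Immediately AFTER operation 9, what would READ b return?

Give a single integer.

Initial committed: {a=13, b=9, e=9}
Op 1: UPDATE b=30 (auto-commit; committed b=30)
Op 2: UPDATE e=23 (auto-commit; committed e=23)
Op 3: UPDATE b=24 (auto-commit; committed b=24)
Op 4: BEGIN: in_txn=True, pending={}
Op 5: UPDATE b=8 (pending; pending now {b=8})
Op 6: COMMIT: merged ['b'] into committed; committed now {a=13, b=8, e=23}
Op 7: BEGIN: in_txn=True, pending={}
Op 8: COMMIT: merged [] into committed; committed now {a=13, b=8, e=23}
Op 9: UPDATE a=26 (auto-commit; committed a=26)
After op 9: visible(b) = 8 (pending={}, committed={a=26, b=8, e=23})

Answer: 8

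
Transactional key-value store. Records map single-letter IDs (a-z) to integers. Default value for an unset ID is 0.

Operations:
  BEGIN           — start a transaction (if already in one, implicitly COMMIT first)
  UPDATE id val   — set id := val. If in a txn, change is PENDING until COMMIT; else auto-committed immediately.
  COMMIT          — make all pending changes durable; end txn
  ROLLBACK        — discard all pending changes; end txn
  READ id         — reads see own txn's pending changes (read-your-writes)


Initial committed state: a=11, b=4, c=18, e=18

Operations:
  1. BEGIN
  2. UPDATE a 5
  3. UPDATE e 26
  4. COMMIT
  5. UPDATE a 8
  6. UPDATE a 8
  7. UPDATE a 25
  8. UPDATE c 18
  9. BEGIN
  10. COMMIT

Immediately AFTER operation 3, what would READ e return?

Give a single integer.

Answer: 26

Derivation:
Initial committed: {a=11, b=4, c=18, e=18}
Op 1: BEGIN: in_txn=True, pending={}
Op 2: UPDATE a=5 (pending; pending now {a=5})
Op 3: UPDATE e=26 (pending; pending now {a=5, e=26})
After op 3: visible(e) = 26 (pending={a=5, e=26}, committed={a=11, b=4, c=18, e=18})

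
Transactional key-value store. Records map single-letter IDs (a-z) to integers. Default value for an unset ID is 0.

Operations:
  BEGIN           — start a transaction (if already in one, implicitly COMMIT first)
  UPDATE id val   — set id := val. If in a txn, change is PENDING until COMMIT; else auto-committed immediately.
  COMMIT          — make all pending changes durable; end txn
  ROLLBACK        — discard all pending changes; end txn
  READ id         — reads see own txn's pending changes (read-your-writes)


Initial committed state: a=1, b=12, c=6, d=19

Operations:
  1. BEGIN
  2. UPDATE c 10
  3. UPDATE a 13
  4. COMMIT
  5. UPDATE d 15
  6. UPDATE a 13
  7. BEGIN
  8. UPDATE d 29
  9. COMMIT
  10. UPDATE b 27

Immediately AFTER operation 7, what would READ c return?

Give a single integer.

Initial committed: {a=1, b=12, c=6, d=19}
Op 1: BEGIN: in_txn=True, pending={}
Op 2: UPDATE c=10 (pending; pending now {c=10})
Op 3: UPDATE a=13 (pending; pending now {a=13, c=10})
Op 4: COMMIT: merged ['a', 'c'] into committed; committed now {a=13, b=12, c=10, d=19}
Op 5: UPDATE d=15 (auto-commit; committed d=15)
Op 6: UPDATE a=13 (auto-commit; committed a=13)
Op 7: BEGIN: in_txn=True, pending={}
After op 7: visible(c) = 10 (pending={}, committed={a=13, b=12, c=10, d=15})

Answer: 10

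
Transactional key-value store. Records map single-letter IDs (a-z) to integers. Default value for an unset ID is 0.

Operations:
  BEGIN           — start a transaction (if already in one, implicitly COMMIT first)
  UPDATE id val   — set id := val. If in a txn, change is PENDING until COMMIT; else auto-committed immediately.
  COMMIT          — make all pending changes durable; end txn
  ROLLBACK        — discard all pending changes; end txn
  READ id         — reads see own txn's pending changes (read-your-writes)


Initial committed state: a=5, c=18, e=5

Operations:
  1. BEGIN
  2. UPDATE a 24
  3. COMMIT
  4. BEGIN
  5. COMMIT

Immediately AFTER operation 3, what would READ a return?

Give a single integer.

Initial committed: {a=5, c=18, e=5}
Op 1: BEGIN: in_txn=True, pending={}
Op 2: UPDATE a=24 (pending; pending now {a=24})
Op 3: COMMIT: merged ['a'] into committed; committed now {a=24, c=18, e=5}
After op 3: visible(a) = 24 (pending={}, committed={a=24, c=18, e=5})

Answer: 24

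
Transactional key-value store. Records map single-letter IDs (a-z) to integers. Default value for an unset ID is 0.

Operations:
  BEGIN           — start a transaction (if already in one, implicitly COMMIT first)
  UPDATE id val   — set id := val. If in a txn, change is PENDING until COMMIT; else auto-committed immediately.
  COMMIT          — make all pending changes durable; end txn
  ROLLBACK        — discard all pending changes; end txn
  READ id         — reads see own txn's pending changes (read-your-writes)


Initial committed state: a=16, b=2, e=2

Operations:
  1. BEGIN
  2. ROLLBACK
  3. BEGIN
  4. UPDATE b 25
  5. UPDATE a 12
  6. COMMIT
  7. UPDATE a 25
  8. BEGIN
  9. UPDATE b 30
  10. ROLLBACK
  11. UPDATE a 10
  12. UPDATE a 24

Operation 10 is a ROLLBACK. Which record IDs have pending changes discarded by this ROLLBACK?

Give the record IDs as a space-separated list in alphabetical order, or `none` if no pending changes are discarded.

Answer: b

Derivation:
Initial committed: {a=16, b=2, e=2}
Op 1: BEGIN: in_txn=True, pending={}
Op 2: ROLLBACK: discarded pending []; in_txn=False
Op 3: BEGIN: in_txn=True, pending={}
Op 4: UPDATE b=25 (pending; pending now {b=25})
Op 5: UPDATE a=12 (pending; pending now {a=12, b=25})
Op 6: COMMIT: merged ['a', 'b'] into committed; committed now {a=12, b=25, e=2}
Op 7: UPDATE a=25 (auto-commit; committed a=25)
Op 8: BEGIN: in_txn=True, pending={}
Op 9: UPDATE b=30 (pending; pending now {b=30})
Op 10: ROLLBACK: discarded pending ['b']; in_txn=False
Op 11: UPDATE a=10 (auto-commit; committed a=10)
Op 12: UPDATE a=24 (auto-commit; committed a=24)
ROLLBACK at op 10 discards: ['b']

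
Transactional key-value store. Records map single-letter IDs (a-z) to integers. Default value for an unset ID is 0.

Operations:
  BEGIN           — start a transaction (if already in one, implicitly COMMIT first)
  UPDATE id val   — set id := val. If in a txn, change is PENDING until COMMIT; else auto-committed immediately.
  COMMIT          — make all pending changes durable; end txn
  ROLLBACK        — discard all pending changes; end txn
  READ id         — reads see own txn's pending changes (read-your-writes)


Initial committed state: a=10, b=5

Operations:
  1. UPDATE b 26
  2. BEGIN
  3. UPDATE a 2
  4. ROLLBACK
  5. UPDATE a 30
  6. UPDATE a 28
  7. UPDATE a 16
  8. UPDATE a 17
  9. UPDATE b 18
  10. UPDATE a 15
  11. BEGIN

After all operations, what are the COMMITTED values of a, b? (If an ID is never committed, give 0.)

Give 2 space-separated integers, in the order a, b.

Answer: 15 18

Derivation:
Initial committed: {a=10, b=5}
Op 1: UPDATE b=26 (auto-commit; committed b=26)
Op 2: BEGIN: in_txn=True, pending={}
Op 3: UPDATE a=2 (pending; pending now {a=2})
Op 4: ROLLBACK: discarded pending ['a']; in_txn=False
Op 5: UPDATE a=30 (auto-commit; committed a=30)
Op 6: UPDATE a=28 (auto-commit; committed a=28)
Op 7: UPDATE a=16 (auto-commit; committed a=16)
Op 8: UPDATE a=17 (auto-commit; committed a=17)
Op 9: UPDATE b=18 (auto-commit; committed b=18)
Op 10: UPDATE a=15 (auto-commit; committed a=15)
Op 11: BEGIN: in_txn=True, pending={}
Final committed: {a=15, b=18}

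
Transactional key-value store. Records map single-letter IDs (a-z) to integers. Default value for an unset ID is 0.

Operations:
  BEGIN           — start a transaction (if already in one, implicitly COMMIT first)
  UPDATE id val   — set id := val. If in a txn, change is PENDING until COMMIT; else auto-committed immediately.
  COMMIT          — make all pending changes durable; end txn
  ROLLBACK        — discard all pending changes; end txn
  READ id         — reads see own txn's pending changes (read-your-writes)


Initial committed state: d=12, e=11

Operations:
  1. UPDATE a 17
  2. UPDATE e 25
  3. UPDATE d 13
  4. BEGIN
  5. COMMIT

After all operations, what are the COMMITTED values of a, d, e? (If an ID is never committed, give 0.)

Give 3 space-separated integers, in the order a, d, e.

Initial committed: {d=12, e=11}
Op 1: UPDATE a=17 (auto-commit; committed a=17)
Op 2: UPDATE e=25 (auto-commit; committed e=25)
Op 3: UPDATE d=13 (auto-commit; committed d=13)
Op 4: BEGIN: in_txn=True, pending={}
Op 5: COMMIT: merged [] into committed; committed now {a=17, d=13, e=25}
Final committed: {a=17, d=13, e=25}

Answer: 17 13 25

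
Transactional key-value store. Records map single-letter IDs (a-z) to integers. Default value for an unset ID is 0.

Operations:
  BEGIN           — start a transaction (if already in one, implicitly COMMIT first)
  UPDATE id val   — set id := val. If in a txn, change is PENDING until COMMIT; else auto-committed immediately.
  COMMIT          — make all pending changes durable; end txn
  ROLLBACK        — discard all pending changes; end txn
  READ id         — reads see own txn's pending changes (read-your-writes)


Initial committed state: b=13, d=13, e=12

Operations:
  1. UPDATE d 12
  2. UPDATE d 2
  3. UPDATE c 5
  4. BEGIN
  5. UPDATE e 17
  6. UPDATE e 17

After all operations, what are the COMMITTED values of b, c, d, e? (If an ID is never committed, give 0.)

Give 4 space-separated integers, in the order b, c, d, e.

Answer: 13 5 2 12

Derivation:
Initial committed: {b=13, d=13, e=12}
Op 1: UPDATE d=12 (auto-commit; committed d=12)
Op 2: UPDATE d=2 (auto-commit; committed d=2)
Op 3: UPDATE c=5 (auto-commit; committed c=5)
Op 4: BEGIN: in_txn=True, pending={}
Op 5: UPDATE e=17 (pending; pending now {e=17})
Op 6: UPDATE e=17 (pending; pending now {e=17})
Final committed: {b=13, c=5, d=2, e=12}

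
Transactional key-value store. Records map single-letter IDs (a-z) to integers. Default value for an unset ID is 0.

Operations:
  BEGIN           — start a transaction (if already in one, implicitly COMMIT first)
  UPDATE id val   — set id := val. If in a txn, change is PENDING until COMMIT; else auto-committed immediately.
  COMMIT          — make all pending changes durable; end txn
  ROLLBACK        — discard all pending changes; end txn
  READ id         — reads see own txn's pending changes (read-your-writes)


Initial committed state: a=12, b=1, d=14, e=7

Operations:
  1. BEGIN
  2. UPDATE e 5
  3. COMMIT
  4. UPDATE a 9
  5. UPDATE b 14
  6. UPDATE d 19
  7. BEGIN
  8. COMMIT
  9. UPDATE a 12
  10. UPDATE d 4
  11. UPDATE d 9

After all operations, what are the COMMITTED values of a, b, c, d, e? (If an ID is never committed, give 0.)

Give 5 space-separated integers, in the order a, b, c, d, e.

Answer: 12 14 0 9 5

Derivation:
Initial committed: {a=12, b=1, d=14, e=7}
Op 1: BEGIN: in_txn=True, pending={}
Op 2: UPDATE e=5 (pending; pending now {e=5})
Op 3: COMMIT: merged ['e'] into committed; committed now {a=12, b=1, d=14, e=5}
Op 4: UPDATE a=9 (auto-commit; committed a=9)
Op 5: UPDATE b=14 (auto-commit; committed b=14)
Op 6: UPDATE d=19 (auto-commit; committed d=19)
Op 7: BEGIN: in_txn=True, pending={}
Op 8: COMMIT: merged [] into committed; committed now {a=9, b=14, d=19, e=5}
Op 9: UPDATE a=12 (auto-commit; committed a=12)
Op 10: UPDATE d=4 (auto-commit; committed d=4)
Op 11: UPDATE d=9 (auto-commit; committed d=9)
Final committed: {a=12, b=14, d=9, e=5}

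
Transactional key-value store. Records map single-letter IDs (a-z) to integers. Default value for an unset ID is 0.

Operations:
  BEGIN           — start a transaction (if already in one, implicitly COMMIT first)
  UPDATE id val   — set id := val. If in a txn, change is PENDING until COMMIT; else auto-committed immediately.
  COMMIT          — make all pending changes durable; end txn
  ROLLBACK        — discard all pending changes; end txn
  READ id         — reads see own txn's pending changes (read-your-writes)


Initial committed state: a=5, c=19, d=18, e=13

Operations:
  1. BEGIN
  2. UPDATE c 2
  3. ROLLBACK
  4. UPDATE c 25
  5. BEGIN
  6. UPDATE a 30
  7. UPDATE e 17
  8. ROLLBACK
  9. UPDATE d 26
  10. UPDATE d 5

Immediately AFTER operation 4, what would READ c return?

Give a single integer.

Answer: 25

Derivation:
Initial committed: {a=5, c=19, d=18, e=13}
Op 1: BEGIN: in_txn=True, pending={}
Op 2: UPDATE c=2 (pending; pending now {c=2})
Op 3: ROLLBACK: discarded pending ['c']; in_txn=False
Op 4: UPDATE c=25 (auto-commit; committed c=25)
After op 4: visible(c) = 25 (pending={}, committed={a=5, c=25, d=18, e=13})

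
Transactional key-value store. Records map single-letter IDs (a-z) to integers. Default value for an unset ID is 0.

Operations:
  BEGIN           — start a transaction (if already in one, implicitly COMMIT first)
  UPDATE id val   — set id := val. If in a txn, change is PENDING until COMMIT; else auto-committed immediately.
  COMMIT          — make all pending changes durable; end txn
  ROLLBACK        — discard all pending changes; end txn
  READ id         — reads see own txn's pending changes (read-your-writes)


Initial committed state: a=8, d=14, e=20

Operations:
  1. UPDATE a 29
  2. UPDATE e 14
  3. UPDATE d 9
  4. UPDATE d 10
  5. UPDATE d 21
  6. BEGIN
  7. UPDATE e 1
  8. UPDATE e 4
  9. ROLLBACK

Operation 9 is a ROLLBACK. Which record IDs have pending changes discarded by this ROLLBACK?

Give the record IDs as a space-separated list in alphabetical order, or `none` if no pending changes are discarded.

Answer: e

Derivation:
Initial committed: {a=8, d=14, e=20}
Op 1: UPDATE a=29 (auto-commit; committed a=29)
Op 2: UPDATE e=14 (auto-commit; committed e=14)
Op 3: UPDATE d=9 (auto-commit; committed d=9)
Op 4: UPDATE d=10 (auto-commit; committed d=10)
Op 5: UPDATE d=21 (auto-commit; committed d=21)
Op 6: BEGIN: in_txn=True, pending={}
Op 7: UPDATE e=1 (pending; pending now {e=1})
Op 8: UPDATE e=4 (pending; pending now {e=4})
Op 9: ROLLBACK: discarded pending ['e']; in_txn=False
ROLLBACK at op 9 discards: ['e']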